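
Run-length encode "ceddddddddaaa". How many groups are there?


Input: ceddddddddaaa
Scanning for consecutive runs:
  Group 1: 'c' x 1 (positions 0-0)
  Group 2: 'e' x 1 (positions 1-1)
  Group 3: 'd' x 8 (positions 2-9)
  Group 4: 'a' x 3 (positions 10-12)
Total groups: 4

4


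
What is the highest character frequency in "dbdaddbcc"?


Input: dbdaddbcc
Character counts:
  'a': 1
  'b': 2
  'c': 2
  'd': 4
Maximum frequency: 4

4


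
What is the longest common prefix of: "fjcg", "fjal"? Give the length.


Words: fjcg, fjal
  Position 0: all 'f' => match
  Position 1: all 'j' => match
  Position 2: ('c', 'a') => mismatch, stop
LCP = "fj" (length 2)

2


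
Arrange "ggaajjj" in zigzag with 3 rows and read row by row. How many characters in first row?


Zigzag "ggaajjj" into 3 rows:
Placing characters:
  'g' => row 0
  'g' => row 1
  'a' => row 2
  'a' => row 1
  'j' => row 0
  'j' => row 1
  'j' => row 2
Rows:
  Row 0: "gj"
  Row 1: "gaj"
  Row 2: "aj"
First row length: 2

2


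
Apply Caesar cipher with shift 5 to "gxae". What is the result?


Caesar cipher: shift "gxae" by 5
  'g' (pos 6) + 5 = pos 11 = 'l'
  'x' (pos 23) + 5 = pos 2 = 'c'
  'a' (pos 0) + 5 = pos 5 = 'f'
  'e' (pos 4) + 5 = pos 9 = 'j'
Result: lcfj

lcfj


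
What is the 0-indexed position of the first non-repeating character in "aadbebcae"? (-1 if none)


Input: aadbebcae
Character frequencies:
  'a': 3
  'b': 2
  'c': 1
  'd': 1
  'e': 2
Scanning left to right for freq == 1:
  Position 0 ('a'): freq=3, skip
  Position 1 ('a'): freq=3, skip
  Position 2 ('d'): unique! => answer = 2

2


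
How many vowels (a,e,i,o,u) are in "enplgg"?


Input: enplgg
Checking each character:
  'e' at position 0: vowel (running total: 1)
  'n' at position 1: consonant
  'p' at position 2: consonant
  'l' at position 3: consonant
  'g' at position 4: consonant
  'g' at position 5: consonant
Total vowels: 1

1


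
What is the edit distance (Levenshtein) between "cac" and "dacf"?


Computing edit distance: "cac" -> "dacf"
DP table:
           d    a    c    f
      0    1    2    3    4
  c   1    1    2    2    3
  a   2    2    1    2    3
  c   3    3    2    1    2
Edit distance = dp[3][4] = 2

2


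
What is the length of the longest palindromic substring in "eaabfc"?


Input: "eaabfc"
Checking substrings for palindromes:
  [1:3] "aa" (len 2) => palindrome
Longest palindromic substring: "aa" with length 2

2


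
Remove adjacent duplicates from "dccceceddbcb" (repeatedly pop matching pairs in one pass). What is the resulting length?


Input: dccceceddbcb
Stack-based adjacent duplicate removal:
  Read 'd': push. Stack: d
  Read 'c': push. Stack: dc
  Read 'c': matches stack top 'c' => pop. Stack: d
  Read 'c': push. Stack: dc
  Read 'e': push. Stack: dce
  Read 'c': push. Stack: dcec
  Read 'e': push. Stack: dcece
  Read 'd': push. Stack: dceced
  Read 'd': matches stack top 'd' => pop. Stack: dcece
  Read 'b': push. Stack: dceceb
  Read 'c': push. Stack: dcecebc
  Read 'b': push. Stack: dcecebcb
Final stack: "dcecebcb" (length 8)

8


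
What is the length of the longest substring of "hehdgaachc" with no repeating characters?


Input: "hehdgaachc"
Sliding window (track last position of each char):
  Position 0 ('h'): window [0,0] length 1 -- new best
  Position 1 ('e'): window [0,1] length 2 -- new best
  Position 2 ('h'): repeat (last at 0), move window start to 1
  Position 2 ('h'): window [1,2] length 2
  Position 3 ('d'): window [1,3] length 3 -- new best
  Position 4 ('g'): window [1,4] length 4 -- new best
  Position 5 ('a'): window [1,5] length 5 -- new best
  Position 6 ('a'): repeat (last at 5), move window start to 6
  Position 6 ('a'): window [6,6] length 1
  Position 7 ('c'): window [6,7] length 2
  Position 8 ('h'): window [6,8] length 3
  Position 9 ('c'): repeat (last at 7), move window start to 8
  Position 9 ('c'): window [8,9] length 2
Longest substring with no repeats: "ehdga" with length 5

5


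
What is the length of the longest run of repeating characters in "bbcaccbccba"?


Input: "bbcaccbccba"
Scanning for longest run:
  Position 1 ('b'): continues run of 'b', length=2
  Position 2 ('c'): new char, reset run to 1
  Position 3 ('a'): new char, reset run to 1
  Position 4 ('c'): new char, reset run to 1
  Position 5 ('c'): continues run of 'c', length=2
  Position 6 ('b'): new char, reset run to 1
  Position 7 ('c'): new char, reset run to 1
  Position 8 ('c'): continues run of 'c', length=2
  Position 9 ('b'): new char, reset run to 1
  Position 10 ('a'): new char, reset run to 1
Longest run: 'b' with length 2

2


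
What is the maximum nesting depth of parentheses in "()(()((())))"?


Input: "()(()((())))"
Tracking depth:
  Position 0 '(': depth becomes 1
  Position 1 ')': depth becomes 0
  Position 2 '(': depth becomes 1
  Position 3 '(': depth becomes 2
  Position 4 ')': depth becomes 1
  Position 5 '(': depth becomes 2
  Position 6 '(': depth becomes 3
  Position 7 '(': depth becomes 4
  Position 8 ')': depth becomes 3
  Position 9 ')': depth becomes 2
  Position 10 ')': depth becomes 1
  Position 11 ')': depth becomes 0
Maximum depth reached: 4

4


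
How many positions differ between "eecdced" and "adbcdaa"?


Comparing "eecdced" and "adbcdaa" position by position:
  Position 0: 'e' vs 'a' => DIFFER
  Position 1: 'e' vs 'd' => DIFFER
  Position 2: 'c' vs 'b' => DIFFER
  Position 3: 'd' vs 'c' => DIFFER
  Position 4: 'c' vs 'd' => DIFFER
  Position 5: 'e' vs 'a' => DIFFER
  Position 6: 'd' vs 'a' => DIFFER
Positions that differ: 7

7


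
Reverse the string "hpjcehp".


Input: hpjcehp
Reading characters right to left:
  Position 6: 'p'
  Position 5: 'h'
  Position 4: 'e'
  Position 3: 'c'
  Position 2: 'j'
  Position 1: 'p'
  Position 0: 'h'
Reversed: phecjph

phecjph


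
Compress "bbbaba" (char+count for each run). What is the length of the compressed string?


Input: bbbaba
Runs:
  'b' x 3 => "b3"
  'a' x 1 => "a1"
  'b' x 1 => "b1"
  'a' x 1 => "a1"
Compressed: "b3a1b1a1"
Compressed length: 8

8


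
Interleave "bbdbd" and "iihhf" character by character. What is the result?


Interleaving "bbdbd" and "iihhf":
  Position 0: 'b' from first, 'i' from second => "bi"
  Position 1: 'b' from first, 'i' from second => "bi"
  Position 2: 'd' from first, 'h' from second => "dh"
  Position 3: 'b' from first, 'h' from second => "bh"
  Position 4: 'd' from first, 'f' from second => "df"
Result: bibidhbhdf

bibidhbhdf


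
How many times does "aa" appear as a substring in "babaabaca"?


Searching for "aa" in "babaabaca"
Scanning each position:
  Position 0: "ba" => no
  Position 1: "ab" => no
  Position 2: "ba" => no
  Position 3: "aa" => MATCH
  Position 4: "ab" => no
  Position 5: "ba" => no
  Position 6: "ac" => no
  Position 7: "ca" => no
Total occurrences: 1

1


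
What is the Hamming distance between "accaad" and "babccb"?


Comparing "accaad" and "babccb" position by position:
  Position 0: 'a' vs 'b' => differ
  Position 1: 'c' vs 'a' => differ
  Position 2: 'c' vs 'b' => differ
  Position 3: 'a' vs 'c' => differ
  Position 4: 'a' vs 'c' => differ
  Position 5: 'd' vs 'b' => differ
Total differences (Hamming distance): 6

6


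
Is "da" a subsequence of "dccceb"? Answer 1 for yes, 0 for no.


Check if "da" is a subsequence of "dccceb"
Greedy scan:
  Position 0 ('d'): matches sub[0] = 'd'
  Position 1 ('c'): no match needed
  Position 2 ('c'): no match needed
  Position 3 ('c'): no match needed
  Position 4 ('e'): no match needed
  Position 5 ('b'): no match needed
Only matched 1/2 characters => not a subsequence

0


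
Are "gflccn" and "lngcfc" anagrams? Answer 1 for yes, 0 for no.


Strings: "gflccn", "lngcfc"
Sorted first:  ccfgln
Sorted second: ccfgln
Sorted forms match => anagrams

1


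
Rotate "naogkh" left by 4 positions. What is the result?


Input: "naogkh", rotate left by 4
First 4 characters: "naog"
Remaining characters: "kh"
Concatenate remaining + first: "kh" + "naog" = "khnaog"

khnaog


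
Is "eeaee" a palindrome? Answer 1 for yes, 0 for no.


Input: eeaee
Reversed: eeaee
  Compare pos 0 ('e') with pos 4 ('e'): match
  Compare pos 1 ('e') with pos 3 ('e'): match
Result: palindrome

1


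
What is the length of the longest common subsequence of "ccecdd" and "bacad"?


LCS of "ccecdd" and "bacad"
DP table:
           b    a    c    a    d
      0    0    0    0    0    0
  c   0    0    0    1    1    1
  c   0    0    0    1    1    1
  e   0    0    0    1    1    1
  c   0    0    0    1    1    1
  d   0    0    0    1    1    2
  d   0    0    0    1    1    2
LCS length = dp[6][5] = 2

2


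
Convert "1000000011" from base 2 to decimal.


Input: "1000000011" in base 2
Positional expansion:
  Digit '1' (value 1) x 2^9 = 512
  Digit '0' (value 0) x 2^8 = 0
  Digit '0' (value 0) x 2^7 = 0
  Digit '0' (value 0) x 2^6 = 0
  Digit '0' (value 0) x 2^5 = 0
  Digit '0' (value 0) x 2^4 = 0
  Digit '0' (value 0) x 2^3 = 0
  Digit '0' (value 0) x 2^2 = 0
  Digit '1' (value 1) x 2^1 = 2
  Digit '1' (value 1) x 2^0 = 1
Sum = 515

515


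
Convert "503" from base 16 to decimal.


Input: "503" in base 16
Positional expansion:
  Digit '5' (value 5) x 16^2 = 1280
  Digit '0' (value 0) x 16^1 = 0
  Digit '3' (value 3) x 16^0 = 3
Sum = 1283

1283


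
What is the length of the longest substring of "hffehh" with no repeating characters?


Input: "hffehh"
Sliding window (track last position of each char):
  Position 0 ('h'): window [0,0] length 1 -- new best
  Position 1 ('f'): window [0,1] length 2 -- new best
  Position 2 ('f'): repeat (last at 1), move window start to 2
  Position 2 ('f'): window [2,2] length 1
  Position 3 ('e'): window [2,3] length 2
  Position 4 ('h'): window [2,4] length 3 -- new best
  Position 5 ('h'): repeat (last at 4), move window start to 5
  Position 5 ('h'): window [5,5] length 1
Longest substring with no repeats: "feh" with length 3

3


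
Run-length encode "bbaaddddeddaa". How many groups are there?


Input: bbaaddddeddaa
Scanning for consecutive runs:
  Group 1: 'b' x 2 (positions 0-1)
  Group 2: 'a' x 2 (positions 2-3)
  Group 3: 'd' x 4 (positions 4-7)
  Group 4: 'e' x 1 (positions 8-8)
  Group 5: 'd' x 2 (positions 9-10)
  Group 6: 'a' x 2 (positions 11-12)
Total groups: 6

6


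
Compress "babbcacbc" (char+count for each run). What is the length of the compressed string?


Input: babbcacbc
Runs:
  'b' x 1 => "b1"
  'a' x 1 => "a1"
  'b' x 2 => "b2"
  'c' x 1 => "c1"
  'a' x 1 => "a1"
  'c' x 1 => "c1"
  'b' x 1 => "b1"
  'c' x 1 => "c1"
Compressed: "b1a1b2c1a1c1b1c1"
Compressed length: 16

16


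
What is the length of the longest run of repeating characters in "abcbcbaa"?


Input: "abcbcbaa"
Scanning for longest run:
  Position 1 ('b'): new char, reset run to 1
  Position 2 ('c'): new char, reset run to 1
  Position 3 ('b'): new char, reset run to 1
  Position 4 ('c'): new char, reset run to 1
  Position 5 ('b'): new char, reset run to 1
  Position 6 ('a'): new char, reset run to 1
  Position 7 ('a'): continues run of 'a', length=2
Longest run: 'a' with length 2

2


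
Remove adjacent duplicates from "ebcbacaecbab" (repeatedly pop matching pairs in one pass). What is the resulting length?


Input: ebcbacaecbab
Stack-based adjacent duplicate removal:
  Read 'e': push. Stack: e
  Read 'b': push. Stack: eb
  Read 'c': push. Stack: ebc
  Read 'b': push. Stack: ebcb
  Read 'a': push. Stack: ebcba
  Read 'c': push. Stack: ebcbac
  Read 'a': push. Stack: ebcbaca
  Read 'e': push. Stack: ebcbacae
  Read 'c': push. Stack: ebcbacaec
  Read 'b': push. Stack: ebcbacaecb
  Read 'a': push. Stack: ebcbacaecba
  Read 'b': push. Stack: ebcbacaecbab
Final stack: "ebcbacaecbab" (length 12)

12


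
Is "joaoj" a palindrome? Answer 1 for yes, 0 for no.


Input: joaoj
Reversed: joaoj
  Compare pos 0 ('j') with pos 4 ('j'): match
  Compare pos 1 ('o') with pos 3 ('o'): match
Result: palindrome

1


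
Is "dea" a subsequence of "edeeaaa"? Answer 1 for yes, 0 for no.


Check if "dea" is a subsequence of "edeeaaa"
Greedy scan:
  Position 0 ('e'): no match needed
  Position 1 ('d'): matches sub[0] = 'd'
  Position 2 ('e'): matches sub[1] = 'e'
  Position 3 ('e'): no match needed
  Position 4 ('a'): matches sub[2] = 'a'
  Position 5 ('a'): no match needed
  Position 6 ('a'): no match needed
All 3 characters matched => is a subsequence

1


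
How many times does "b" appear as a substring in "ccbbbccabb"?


Searching for "b" in "ccbbbccabb"
Scanning each position:
  Position 0: "c" => no
  Position 1: "c" => no
  Position 2: "b" => MATCH
  Position 3: "b" => MATCH
  Position 4: "b" => MATCH
  Position 5: "c" => no
  Position 6: "c" => no
  Position 7: "a" => no
  Position 8: "b" => MATCH
  Position 9: "b" => MATCH
Total occurrences: 5

5


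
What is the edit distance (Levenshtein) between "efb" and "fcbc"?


Computing edit distance: "efb" -> "fcbc"
DP table:
           f    c    b    c
      0    1    2    3    4
  e   1    1    2    3    4
  f   2    1    2    3    4
  b   3    2    2    2    3
Edit distance = dp[3][4] = 3

3


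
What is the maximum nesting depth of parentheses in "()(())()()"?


Input: "()(())()()"
Tracking depth:
  Position 0 '(': depth becomes 1
  Position 1 ')': depth becomes 0
  Position 2 '(': depth becomes 1
  Position 3 '(': depth becomes 2
  Position 4 ')': depth becomes 1
  Position 5 ')': depth becomes 0
  Position 6 '(': depth becomes 1
  Position 7 ')': depth becomes 0
  Position 8 '(': depth becomes 1
  Position 9 ')': depth becomes 0
Maximum depth reached: 2

2


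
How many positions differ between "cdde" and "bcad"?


Comparing "cdde" and "bcad" position by position:
  Position 0: 'c' vs 'b' => DIFFER
  Position 1: 'd' vs 'c' => DIFFER
  Position 2: 'd' vs 'a' => DIFFER
  Position 3: 'e' vs 'd' => DIFFER
Positions that differ: 4

4


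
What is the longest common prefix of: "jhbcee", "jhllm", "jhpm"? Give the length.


Words: jhbcee, jhllm, jhpm
  Position 0: all 'j' => match
  Position 1: all 'h' => match
  Position 2: ('b', 'l', 'p') => mismatch, stop
LCP = "jh" (length 2)

2


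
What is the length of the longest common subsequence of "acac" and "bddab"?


LCS of "acac" and "bddab"
DP table:
           b    d    d    a    b
      0    0    0    0    0    0
  a   0    0    0    0    1    1
  c   0    0    0    0    1    1
  a   0    0    0    0    1    1
  c   0    0    0    0    1    1
LCS length = dp[4][5] = 1

1


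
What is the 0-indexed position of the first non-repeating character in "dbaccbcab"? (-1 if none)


Input: dbaccbcab
Character frequencies:
  'a': 2
  'b': 3
  'c': 3
  'd': 1
Scanning left to right for freq == 1:
  Position 0 ('d'): unique! => answer = 0

0


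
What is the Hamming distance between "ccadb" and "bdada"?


Comparing "ccadb" and "bdada" position by position:
  Position 0: 'c' vs 'b' => differ
  Position 1: 'c' vs 'd' => differ
  Position 2: 'a' vs 'a' => same
  Position 3: 'd' vs 'd' => same
  Position 4: 'b' vs 'a' => differ
Total differences (Hamming distance): 3

3


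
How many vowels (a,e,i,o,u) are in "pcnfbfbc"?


Input: pcnfbfbc
Checking each character:
  'p' at position 0: consonant
  'c' at position 1: consonant
  'n' at position 2: consonant
  'f' at position 3: consonant
  'b' at position 4: consonant
  'f' at position 5: consonant
  'b' at position 6: consonant
  'c' at position 7: consonant
Total vowels: 0

0


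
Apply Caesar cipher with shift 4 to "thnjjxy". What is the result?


Caesar cipher: shift "thnjjxy" by 4
  't' (pos 19) + 4 = pos 23 = 'x'
  'h' (pos 7) + 4 = pos 11 = 'l'
  'n' (pos 13) + 4 = pos 17 = 'r'
  'j' (pos 9) + 4 = pos 13 = 'n'
  'j' (pos 9) + 4 = pos 13 = 'n'
  'x' (pos 23) + 4 = pos 1 = 'b'
  'y' (pos 24) + 4 = pos 2 = 'c'
Result: xlrnnbc

xlrnnbc


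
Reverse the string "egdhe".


Input: egdhe
Reading characters right to left:
  Position 4: 'e'
  Position 3: 'h'
  Position 2: 'd'
  Position 1: 'g'
  Position 0: 'e'
Reversed: ehdge

ehdge


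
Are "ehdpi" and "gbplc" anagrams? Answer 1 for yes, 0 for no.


Strings: "ehdpi", "gbplc"
Sorted first:  dehip
Sorted second: bcglp
Differ at position 0: 'd' vs 'b' => not anagrams

0


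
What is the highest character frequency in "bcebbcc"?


Input: bcebbcc
Character counts:
  'b': 3
  'c': 3
  'e': 1
Maximum frequency: 3

3


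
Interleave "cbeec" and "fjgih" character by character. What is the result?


Interleaving "cbeec" and "fjgih":
  Position 0: 'c' from first, 'f' from second => "cf"
  Position 1: 'b' from first, 'j' from second => "bj"
  Position 2: 'e' from first, 'g' from second => "eg"
  Position 3: 'e' from first, 'i' from second => "ei"
  Position 4: 'c' from first, 'h' from second => "ch"
Result: cfbjegeich

cfbjegeich


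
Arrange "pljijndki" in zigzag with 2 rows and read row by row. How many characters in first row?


Zigzag "pljijndki" into 2 rows:
Placing characters:
  'p' => row 0
  'l' => row 1
  'j' => row 0
  'i' => row 1
  'j' => row 0
  'n' => row 1
  'd' => row 0
  'k' => row 1
  'i' => row 0
Rows:
  Row 0: "pjjdi"
  Row 1: "link"
First row length: 5

5


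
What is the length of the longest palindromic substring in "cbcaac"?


Input: "cbcaac"
Checking substrings for palindromes:
  [2:6] "caac" (len 4) => palindrome
  [0:3] "cbc" (len 3) => palindrome
  [3:5] "aa" (len 2) => palindrome
Longest palindromic substring: "caac" with length 4

4


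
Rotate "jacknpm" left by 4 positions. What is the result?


Input: "jacknpm", rotate left by 4
First 4 characters: "jack"
Remaining characters: "npm"
Concatenate remaining + first: "npm" + "jack" = "npmjack"

npmjack


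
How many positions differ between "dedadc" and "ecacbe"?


Comparing "dedadc" and "ecacbe" position by position:
  Position 0: 'd' vs 'e' => DIFFER
  Position 1: 'e' vs 'c' => DIFFER
  Position 2: 'd' vs 'a' => DIFFER
  Position 3: 'a' vs 'c' => DIFFER
  Position 4: 'd' vs 'b' => DIFFER
  Position 5: 'c' vs 'e' => DIFFER
Positions that differ: 6

6


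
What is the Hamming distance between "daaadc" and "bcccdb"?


Comparing "daaadc" and "bcccdb" position by position:
  Position 0: 'd' vs 'b' => differ
  Position 1: 'a' vs 'c' => differ
  Position 2: 'a' vs 'c' => differ
  Position 3: 'a' vs 'c' => differ
  Position 4: 'd' vs 'd' => same
  Position 5: 'c' vs 'b' => differ
Total differences (Hamming distance): 5

5


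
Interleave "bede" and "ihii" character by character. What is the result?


Interleaving "bede" and "ihii":
  Position 0: 'b' from first, 'i' from second => "bi"
  Position 1: 'e' from first, 'h' from second => "eh"
  Position 2: 'd' from first, 'i' from second => "di"
  Position 3: 'e' from first, 'i' from second => "ei"
Result: biehdiei

biehdiei


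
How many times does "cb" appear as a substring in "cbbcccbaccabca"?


Searching for "cb" in "cbbcccbaccabca"
Scanning each position:
  Position 0: "cb" => MATCH
  Position 1: "bb" => no
  Position 2: "bc" => no
  Position 3: "cc" => no
  Position 4: "cc" => no
  Position 5: "cb" => MATCH
  Position 6: "ba" => no
  Position 7: "ac" => no
  Position 8: "cc" => no
  Position 9: "ca" => no
  Position 10: "ab" => no
  Position 11: "bc" => no
  Position 12: "ca" => no
Total occurrences: 2

2


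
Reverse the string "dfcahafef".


Input: dfcahafef
Reading characters right to left:
  Position 8: 'f'
  Position 7: 'e'
  Position 6: 'f'
  Position 5: 'a'
  Position 4: 'h'
  Position 3: 'a'
  Position 2: 'c'
  Position 1: 'f'
  Position 0: 'd'
Reversed: fefahacfd

fefahacfd


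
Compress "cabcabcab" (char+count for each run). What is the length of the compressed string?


Input: cabcabcab
Runs:
  'c' x 1 => "c1"
  'a' x 1 => "a1"
  'b' x 1 => "b1"
  'c' x 1 => "c1"
  'a' x 1 => "a1"
  'b' x 1 => "b1"
  'c' x 1 => "c1"
  'a' x 1 => "a1"
  'b' x 1 => "b1"
Compressed: "c1a1b1c1a1b1c1a1b1"
Compressed length: 18

18


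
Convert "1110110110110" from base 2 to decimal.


Input: "1110110110110" in base 2
Positional expansion:
  Digit '1' (value 1) x 2^12 = 4096
  Digit '1' (value 1) x 2^11 = 2048
  Digit '1' (value 1) x 2^10 = 1024
  Digit '0' (value 0) x 2^9 = 0
  Digit '1' (value 1) x 2^8 = 256
  Digit '1' (value 1) x 2^7 = 128
  Digit '0' (value 0) x 2^6 = 0
  Digit '1' (value 1) x 2^5 = 32
  Digit '1' (value 1) x 2^4 = 16
  Digit '0' (value 0) x 2^3 = 0
  Digit '1' (value 1) x 2^2 = 4
  Digit '1' (value 1) x 2^1 = 2
  Digit '0' (value 0) x 2^0 = 0
Sum = 7606

7606


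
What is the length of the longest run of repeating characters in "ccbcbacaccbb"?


Input: "ccbcbacaccbb"
Scanning for longest run:
  Position 1 ('c'): continues run of 'c', length=2
  Position 2 ('b'): new char, reset run to 1
  Position 3 ('c'): new char, reset run to 1
  Position 4 ('b'): new char, reset run to 1
  Position 5 ('a'): new char, reset run to 1
  Position 6 ('c'): new char, reset run to 1
  Position 7 ('a'): new char, reset run to 1
  Position 8 ('c'): new char, reset run to 1
  Position 9 ('c'): continues run of 'c', length=2
  Position 10 ('b'): new char, reset run to 1
  Position 11 ('b'): continues run of 'b', length=2
Longest run: 'c' with length 2

2


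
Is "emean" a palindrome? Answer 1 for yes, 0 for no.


Input: emean
Reversed: naeme
  Compare pos 0 ('e') with pos 4 ('n'): MISMATCH
  Compare pos 1 ('m') with pos 3 ('a'): MISMATCH
Result: not a palindrome

0


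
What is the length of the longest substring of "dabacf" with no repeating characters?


Input: "dabacf"
Sliding window (track last position of each char):
  Position 0 ('d'): window [0,0] length 1 -- new best
  Position 1 ('a'): window [0,1] length 2 -- new best
  Position 2 ('b'): window [0,2] length 3 -- new best
  Position 3 ('a'): repeat (last at 1), move window start to 2
  Position 3 ('a'): window [2,3] length 2
  Position 4 ('c'): window [2,4] length 3
  Position 5 ('f'): window [2,5] length 4 -- new best
Longest substring with no repeats: "bacf" with length 4

4


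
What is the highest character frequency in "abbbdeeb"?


Input: abbbdeeb
Character counts:
  'a': 1
  'b': 4
  'd': 1
  'e': 2
Maximum frequency: 4

4


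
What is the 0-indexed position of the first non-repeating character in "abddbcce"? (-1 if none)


Input: abddbcce
Character frequencies:
  'a': 1
  'b': 2
  'c': 2
  'd': 2
  'e': 1
Scanning left to right for freq == 1:
  Position 0 ('a'): unique! => answer = 0

0


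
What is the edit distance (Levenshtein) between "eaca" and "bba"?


Computing edit distance: "eaca" -> "bba"
DP table:
           b    b    a
      0    1    2    3
  e   1    1    2    3
  a   2    2    2    2
  c   3    3    3    3
  a   4    4    4    3
Edit distance = dp[4][3] = 3

3


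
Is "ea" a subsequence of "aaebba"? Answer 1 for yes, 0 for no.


Check if "ea" is a subsequence of "aaebba"
Greedy scan:
  Position 0 ('a'): no match needed
  Position 1 ('a'): no match needed
  Position 2 ('e'): matches sub[0] = 'e'
  Position 3 ('b'): no match needed
  Position 4 ('b'): no match needed
  Position 5 ('a'): matches sub[1] = 'a'
All 2 characters matched => is a subsequence

1


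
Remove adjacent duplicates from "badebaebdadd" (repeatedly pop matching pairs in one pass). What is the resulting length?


Input: badebaebdadd
Stack-based adjacent duplicate removal:
  Read 'b': push. Stack: b
  Read 'a': push. Stack: ba
  Read 'd': push. Stack: bad
  Read 'e': push. Stack: bade
  Read 'b': push. Stack: badeb
  Read 'a': push. Stack: badeba
  Read 'e': push. Stack: badebae
  Read 'b': push. Stack: badebaeb
  Read 'd': push. Stack: badebaebd
  Read 'a': push. Stack: badebaebda
  Read 'd': push. Stack: badebaebdad
  Read 'd': matches stack top 'd' => pop. Stack: badebaebda
Final stack: "badebaebda" (length 10)

10


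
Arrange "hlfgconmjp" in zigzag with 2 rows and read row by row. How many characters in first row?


Zigzag "hlfgconmjp" into 2 rows:
Placing characters:
  'h' => row 0
  'l' => row 1
  'f' => row 0
  'g' => row 1
  'c' => row 0
  'o' => row 1
  'n' => row 0
  'm' => row 1
  'j' => row 0
  'p' => row 1
Rows:
  Row 0: "hfcnj"
  Row 1: "lgomp"
First row length: 5

5


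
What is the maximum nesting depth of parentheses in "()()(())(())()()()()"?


Input: "()()(())(())()()()()"
Tracking depth:
  Position 0 '(': depth becomes 1
  Position 1 ')': depth becomes 0
  Position 2 '(': depth becomes 1
  Position 3 ')': depth becomes 0
  Position 4 '(': depth becomes 1
  Position 5 '(': depth becomes 2
  Position 6 ')': depth becomes 1
  Position 7 ')': depth becomes 0
  Position 8 '(': depth becomes 1
  Position 9 '(': depth becomes 2
  Position 10 ')': depth becomes 1
  Position 11 ')': depth becomes 0
  Position 12 '(': depth becomes 1
  Position 13 ')': depth becomes 0
  Position 14 '(': depth becomes 1
  Position 15 ')': depth becomes 0
  Position 16 '(': depth becomes 1
  Position 17 ')': depth becomes 0
  Position 18 '(': depth becomes 1
  Position 19 ')': depth becomes 0
Maximum depth reached: 2

2


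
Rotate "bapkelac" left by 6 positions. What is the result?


Input: "bapkelac", rotate left by 6
First 6 characters: "bapkel"
Remaining characters: "ac"
Concatenate remaining + first: "ac" + "bapkel" = "acbapkel"

acbapkel


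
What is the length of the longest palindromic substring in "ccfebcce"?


Input: "ccfebcce"
Checking substrings for palindromes:
  [0:2] "cc" (len 2) => palindrome
  [5:7] "cc" (len 2) => palindrome
Longest palindromic substring: "cc" with length 2

2


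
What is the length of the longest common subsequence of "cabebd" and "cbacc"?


LCS of "cabebd" and "cbacc"
DP table:
           c    b    a    c    c
      0    0    0    0    0    0
  c   0    1    1    1    1    1
  a   0    1    1    2    2    2
  b   0    1    2    2    2    2
  e   0    1    2    2    2    2
  b   0    1    2    2    2    2
  d   0    1    2    2    2    2
LCS length = dp[6][5] = 2

2


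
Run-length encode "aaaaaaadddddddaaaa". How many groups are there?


Input: aaaaaaadddddddaaaa
Scanning for consecutive runs:
  Group 1: 'a' x 7 (positions 0-6)
  Group 2: 'd' x 7 (positions 7-13)
  Group 3: 'a' x 4 (positions 14-17)
Total groups: 3

3


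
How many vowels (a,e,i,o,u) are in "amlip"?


Input: amlip
Checking each character:
  'a' at position 0: vowel (running total: 1)
  'm' at position 1: consonant
  'l' at position 2: consonant
  'i' at position 3: vowel (running total: 2)
  'p' at position 4: consonant
Total vowels: 2

2


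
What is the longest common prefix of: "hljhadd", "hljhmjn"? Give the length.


Words: hljhadd, hljhmjn
  Position 0: all 'h' => match
  Position 1: all 'l' => match
  Position 2: all 'j' => match
  Position 3: all 'h' => match
  Position 4: ('a', 'm') => mismatch, stop
LCP = "hljh" (length 4)

4


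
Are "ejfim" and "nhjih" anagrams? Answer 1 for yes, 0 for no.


Strings: "ejfim", "nhjih"
Sorted first:  efijm
Sorted second: hhijn
Differ at position 0: 'e' vs 'h' => not anagrams

0


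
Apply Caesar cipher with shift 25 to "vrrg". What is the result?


Caesar cipher: shift "vrrg" by 25
  'v' (pos 21) + 25 = pos 20 = 'u'
  'r' (pos 17) + 25 = pos 16 = 'q'
  'r' (pos 17) + 25 = pos 16 = 'q'
  'g' (pos 6) + 25 = pos 5 = 'f'
Result: uqqf

uqqf


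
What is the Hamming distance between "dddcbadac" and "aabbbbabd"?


Comparing "dddcbadac" and "aabbbbabd" position by position:
  Position 0: 'd' vs 'a' => differ
  Position 1: 'd' vs 'a' => differ
  Position 2: 'd' vs 'b' => differ
  Position 3: 'c' vs 'b' => differ
  Position 4: 'b' vs 'b' => same
  Position 5: 'a' vs 'b' => differ
  Position 6: 'd' vs 'a' => differ
  Position 7: 'a' vs 'b' => differ
  Position 8: 'c' vs 'd' => differ
Total differences (Hamming distance): 8

8


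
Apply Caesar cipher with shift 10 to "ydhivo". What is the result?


Caesar cipher: shift "ydhivo" by 10
  'y' (pos 24) + 10 = pos 8 = 'i'
  'd' (pos 3) + 10 = pos 13 = 'n'
  'h' (pos 7) + 10 = pos 17 = 'r'
  'i' (pos 8) + 10 = pos 18 = 's'
  'v' (pos 21) + 10 = pos 5 = 'f'
  'o' (pos 14) + 10 = pos 24 = 'y'
Result: inrsfy

inrsfy


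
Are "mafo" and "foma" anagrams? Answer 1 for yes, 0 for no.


Strings: "mafo", "foma"
Sorted first:  afmo
Sorted second: afmo
Sorted forms match => anagrams

1


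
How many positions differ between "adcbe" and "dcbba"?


Comparing "adcbe" and "dcbba" position by position:
  Position 0: 'a' vs 'd' => DIFFER
  Position 1: 'd' vs 'c' => DIFFER
  Position 2: 'c' vs 'b' => DIFFER
  Position 3: 'b' vs 'b' => same
  Position 4: 'e' vs 'a' => DIFFER
Positions that differ: 4

4


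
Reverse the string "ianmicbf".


Input: ianmicbf
Reading characters right to left:
  Position 7: 'f'
  Position 6: 'b'
  Position 5: 'c'
  Position 4: 'i'
  Position 3: 'm'
  Position 2: 'n'
  Position 1: 'a'
  Position 0: 'i'
Reversed: fbcimnai

fbcimnai


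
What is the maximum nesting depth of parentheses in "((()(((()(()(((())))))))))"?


Input: "((()(((()(()(((())))))))))"
Tracking depth:
  Position 0 '(': depth becomes 1
  Position 1 '(': depth becomes 2
  Position 2 '(': depth becomes 3
  Position 3 ')': depth becomes 2
  Position 4 '(': depth becomes 3
  Position 5 '(': depth becomes 4
  Position 6 '(': depth becomes 5
  Position 7 '(': depth becomes 6
  Position 8 ')': depth becomes 5
  Position 9 '(': depth becomes 6
  Position 10 '(': depth becomes 7
  Position 11 ')': depth becomes 6
  Position 12 '(': depth becomes 7
  Position 13 '(': depth becomes 8
  Position 14 '(': depth becomes 9
  Position 15 '(': depth becomes 10
  Position 16 ')': depth becomes 9
  Position 17 ')': depth becomes 8
  Position 18 ')': depth becomes 7
  Position 19 ')': depth becomes 6
  Position 20 ')': depth becomes 5
  Position 21 ')': depth becomes 4
  Position 22 ')': depth becomes 3
  Position 23 ')': depth becomes 2
  Position 24 ')': depth becomes 1
  Position 25 ')': depth becomes 0
Maximum depth reached: 10

10


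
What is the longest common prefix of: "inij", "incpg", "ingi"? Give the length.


Words: inij, incpg, ingi
  Position 0: all 'i' => match
  Position 1: all 'n' => match
  Position 2: ('i', 'c', 'g') => mismatch, stop
LCP = "in" (length 2)

2


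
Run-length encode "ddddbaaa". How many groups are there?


Input: ddddbaaa
Scanning for consecutive runs:
  Group 1: 'd' x 4 (positions 0-3)
  Group 2: 'b' x 1 (positions 4-4)
  Group 3: 'a' x 3 (positions 5-7)
Total groups: 3

3


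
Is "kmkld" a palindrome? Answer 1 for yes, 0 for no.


Input: kmkld
Reversed: dlkmk
  Compare pos 0 ('k') with pos 4 ('d'): MISMATCH
  Compare pos 1 ('m') with pos 3 ('l'): MISMATCH
Result: not a palindrome

0


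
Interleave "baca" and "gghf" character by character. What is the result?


Interleaving "baca" and "gghf":
  Position 0: 'b' from first, 'g' from second => "bg"
  Position 1: 'a' from first, 'g' from second => "ag"
  Position 2: 'c' from first, 'h' from second => "ch"
  Position 3: 'a' from first, 'f' from second => "af"
Result: bgagchaf

bgagchaf


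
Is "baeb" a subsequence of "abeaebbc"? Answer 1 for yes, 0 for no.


Check if "baeb" is a subsequence of "abeaebbc"
Greedy scan:
  Position 0 ('a'): no match needed
  Position 1 ('b'): matches sub[0] = 'b'
  Position 2 ('e'): no match needed
  Position 3 ('a'): matches sub[1] = 'a'
  Position 4 ('e'): matches sub[2] = 'e'
  Position 5 ('b'): matches sub[3] = 'b'
  Position 6 ('b'): no match needed
  Position 7 ('c'): no match needed
All 4 characters matched => is a subsequence

1


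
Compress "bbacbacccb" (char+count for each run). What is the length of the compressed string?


Input: bbacbacccb
Runs:
  'b' x 2 => "b2"
  'a' x 1 => "a1"
  'c' x 1 => "c1"
  'b' x 1 => "b1"
  'a' x 1 => "a1"
  'c' x 3 => "c3"
  'b' x 1 => "b1"
Compressed: "b2a1c1b1a1c3b1"
Compressed length: 14

14


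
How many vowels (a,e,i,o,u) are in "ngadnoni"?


Input: ngadnoni
Checking each character:
  'n' at position 0: consonant
  'g' at position 1: consonant
  'a' at position 2: vowel (running total: 1)
  'd' at position 3: consonant
  'n' at position 4: consonant
  'o' at position 5: vowel (running total: 2)
  'n' at position 6: consonant
  'i' at position 7: vowel (running total: 3)
Total vowels: 3

3


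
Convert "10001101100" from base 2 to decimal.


Input: "10001101100" in base 2
Positional expansion:
  Digit '1' (value 1) x 2^10 = 1024
  Digit '0' (value 0) x 2^9 = 0
  Digit '0' (value 0) x 2^8 = 0
  Digit '0' (value 0) x 2^7 = 0
  Digit '1' (value 1) x 2^6 = 64
  Digit '1' (value 1) x 2^5 = 32
  Digit '0' (value 0) x 2^4 = 0
  Digit '1' (value 1) x 2^3 = 8
  Digit '1' (value 1) x 2^2 = 4
  Digit '0' (value 0) x 2^1 = 0
  Digit '0' (value 0) x 2^0 = 0
Sum = 1132

1132


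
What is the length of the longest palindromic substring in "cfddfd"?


Input: "cfddfd"
Checking substrings for palindromes:
  [1:5] "fddf" (len 4) => palindrome
  [3:6] "dfd" (len 3) => palindrome
  [2:4] "dd" (len 2) => palindrome
Longest palindromic substring: "fddf" with length 4

4


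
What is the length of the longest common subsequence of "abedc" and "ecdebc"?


LCS of "abedc" and "ecdebc"
DP table:
           e    c    d    e    b    c
      0    0    0    0    0    0    0
  a   0    0    0    0    0    0    0
  b   0    0    0    0    0    1    1
  e   0    1    1    1    1    1    1
  d   0    1    1    2    2    2    2
  c   0    1    2    2    2    2    3
LCS length = dp[5][6] = 3

3


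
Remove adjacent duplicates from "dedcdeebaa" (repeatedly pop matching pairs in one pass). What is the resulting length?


Input: dedcdeebaa
Stack-based adjacent duplicate removal:
  Read 'd': push. Stack: d
  Read 'e': push. Stack: de
  Read 'd': push. Stack: ded
  Read 'c': push. Stack: dedc
  Read 'd': push. Stack: dedcd
  Read 'e': push. Stack: dedcde
  Read 'e': matches stack top 'e' => pop. Stack: dedcd
  Read 'b': push. Stack: dedcdb
  Read 'a': push. Stack: dedcdba
  Read 'a': matches stack top 'a' => pop. Stack: dedcdb
Final stack: "dedcdb" (length 6)

6


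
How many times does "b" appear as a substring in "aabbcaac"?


Searching for "b" in "aabbcaac"
Scanning each position:
  Position 0: "a" => no
  Position 1: "a" => no
  Position 2: "b" => MATCH
  Position 3: "b" => MATCH
  Position 4: "c" => no
  Position 5: "a" => no
  Position 6: "a" => no
  Position 7: "c" => no
Total occurrences: 2

2


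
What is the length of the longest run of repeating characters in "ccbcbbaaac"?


Input: "ccbcbbaaac"
Scanning for longest run:
  Position 1 ('c'): continues run of 'c', length=2
  Position 2 ('b'): new char, reset run to 1
  Position 3 ('c'): new char, reset run to 1
  Position 4 ('b'): new char, reset run to 1
  Position 5 ('b'): continues run of 'b', length=2
  Position 6 ('a'): new char, reset run to 1
  Position 7 ('a'): continues run of 'a', length=2
  Position 8 ('a'): continues run of 'a', length=3
  Position 9 ('c'): new char, reset run to 1
Longest run: 'a' with length 3

3


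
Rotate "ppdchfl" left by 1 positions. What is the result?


Input: "ppdchfl", rotate left by 1
First 1 characters: "p"
Remaining characters: "pdchfl"
Concatenate remaining + first: "pdchfl" + "p" = "pdchflp"

pdchflp


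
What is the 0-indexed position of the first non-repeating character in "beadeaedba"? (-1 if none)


Input: beadeaedba
Character frequencies:
  'a': 3
  'b': 2
  'd': 2
  'e': 3
Scanning left to right for freq == 1:
  Position 0 ('b'): freq=2, skip
  Position 1 ('e'): freq=3, skip
  Position 2 ('a'): freq=3, skip
  Position 3 ('d'): freq=2, skip
  Position 4 ('e'): freq=3, skip
  Position 5 ('a'): freq=3, skip
  Position 6 ('e'): freq=3, skip
  Position 7 ('d'): freq=2, skip
  Position 8 ('b'): freq=2, skip
  Position 9 ('a'): freq=3, skip
  No unique character found => answer = -1

-1


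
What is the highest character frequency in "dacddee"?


Input: dacddee
Character counts:
  'a': 1
  'c': 1
  'd': 3
  'e': 2
Maximum frequency: 3

3


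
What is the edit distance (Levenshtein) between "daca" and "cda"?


Computing edit distance: "daca" -> "cda"
DP table:
           c    d    a
      0    1    2    3
  d   1    1    1    2
  a   2    2    2    1
  c   3    2    3    2
  a   4    3    3    3
Edit distance = dp[4][3] = 3

3


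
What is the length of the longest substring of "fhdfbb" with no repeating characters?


Input: "fhdfbb"
Sliding window (track last position of each char):
  Position 0 ('f'): window [0,0] length 1 -- new best
  Position 1 ('h'): window [0,1] length 2 -- new best
  Position 2 ('d'): window [0,2] length 3 -- new best
  Position 3 ('f'): repeat (last at 0), move window start to 1
  Position 3 ('f'): window [1,3] length 3
  Position 4 ('b'): window [1,4] length 4 -- new best
  Position 5 ('b'): repeat (last at 4), move window start to 5
  Position 5 ('b'): window [5,5] length 1
Longest substring with no repeats: "hdfb" with length 4

4


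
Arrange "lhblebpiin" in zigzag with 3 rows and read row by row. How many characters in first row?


Zigzag "lhblebpiin" into 3 rows:
Placing characters:
  'l' => row 0
  'h' => row 1
  'b' => row 2
  'l' => row 1
  'e' => row 0
  'b' => row 1
  'p' => row 2
  'i' => row 1
  'i' => row 0
  'n' => row 1
Rows:
  Row 0: "lei"
  Row 1: "hlbin"
  Row 2: "bp"
First row length: 3

3


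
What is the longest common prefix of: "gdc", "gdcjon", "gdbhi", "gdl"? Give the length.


Words: gdc, gdcjon, gdbhi, gdl
  Position 0: all 'g' => match
  Position 1: all 'd' => match
  Position 2: ('c', 'c', 'b', 'l') => mismatch, stop
LCP = "gd" (length 2)

2


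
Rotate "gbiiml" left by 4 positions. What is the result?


Input: "gbiiml", rotate left by 4
First 4 characters: "gbii"
Remaining characters: "ml"
Concatenate remaining + first: "ml" + "gbii" = "mlgbii"

mlgbii


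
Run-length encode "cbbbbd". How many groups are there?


Input: cbbbbd
Scanning for consecutive runs:
  Group 1: 'c' x 1 (positions 0-0)
  Group 2: 'b' x 4 (positions 1-4)
  Group 3: 'd' x 1 (positions 5-5)
Total groups: 3

3


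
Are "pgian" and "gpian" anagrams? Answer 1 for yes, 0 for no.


Strings: "pgian", "gpian"
Sorted first:  aginp
Sorted second: aginp
Sorted forms match => anagrams

1


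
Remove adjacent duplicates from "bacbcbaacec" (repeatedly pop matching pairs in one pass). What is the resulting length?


Input: bacbcbaacec
Stack-based adjacent duplicate removal:
  Read 'b': push. Stack: b
  Read 'a': push. Stack: ba
  Read 'c': push. Stack: bac
  Read 'b': push. Stack: bacb
  Read 'c': push. Stack: bacbc
  Read 'b': push. Stack: bacbcb
  Read 'a': push. Stack: bacbcba
  Read 'a': matches stack top 'a' => pop. Stack: bacbcb
  Read 'c': push. Stack: bacbcbc
  Read 'e': push. Stack: bacbcbce
  Read 'c': push. Stack: bacbcbcec
Final stack: "bacbcbcec" (length 9)

9


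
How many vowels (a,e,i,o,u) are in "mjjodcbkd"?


Input: mjjodcbkd
Checking each character:
  'm' at position 0: consonant
  'j' at position 1: consonant
  'j' at position 2: consonant
  'o' at position 3: vowel (running total: 1)
  'd' at position 4: consonant
  'c' at position 5: consonant
  'b' at position 6: consonant
  'k' at position 7: consonant
  'd' at position 8: consonant
Total vowels: 1

1


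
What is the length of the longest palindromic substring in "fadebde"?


Input: "fadebde"
Checking substrings for palindromes:
  No multi-char palindromic substrings found
Longest palindromic substring: "f" with length 1

1


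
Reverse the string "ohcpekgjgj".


Input: ohcpekgjgj
Reading characters right to left:
  Position 9: 'j'
  Position 8: 'g'
  Position 7: 'j'
  Position 6: 'g'
  Position 5: 'k'
  Position 4: 'e'
  Position 3: 'p'
  Position 2: 'c'
  Position 1: 'h'
  Position 0: 'o'
Reversed: jgjgkepcho

jgjgkepcho


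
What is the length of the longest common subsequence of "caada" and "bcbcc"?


LCS of "caada" and "bcbcc"
DP table:
           b    c    b    c    c
      0    0    0    0    0    0
  c   0    0    1    1    1    1
  a   0    0    1    1    1    1
  a   0    0    1    1    1    1
  d   0    0    1    1    1    1
  a   0    0    1    1    1    1
LCS length = dp[5][5] = 1

1
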